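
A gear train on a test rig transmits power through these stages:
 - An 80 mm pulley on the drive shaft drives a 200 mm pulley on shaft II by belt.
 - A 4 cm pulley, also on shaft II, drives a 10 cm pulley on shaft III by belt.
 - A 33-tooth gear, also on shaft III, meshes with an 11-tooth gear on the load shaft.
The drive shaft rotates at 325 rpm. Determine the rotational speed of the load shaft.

Belt: ratio = 200/80 = 2.5, so shaft II turns at 325 / 2.5 = 130 rpm.
Belt: ratio = 10/4 = 2.5, so shaft III turns at 130 / 2.5 = 52 rpm.
Gear mesh: ratio = 11/33 = 0.33333, so the load shaft turns at 52 / 0.33333 = 156 rpm.

156 rpm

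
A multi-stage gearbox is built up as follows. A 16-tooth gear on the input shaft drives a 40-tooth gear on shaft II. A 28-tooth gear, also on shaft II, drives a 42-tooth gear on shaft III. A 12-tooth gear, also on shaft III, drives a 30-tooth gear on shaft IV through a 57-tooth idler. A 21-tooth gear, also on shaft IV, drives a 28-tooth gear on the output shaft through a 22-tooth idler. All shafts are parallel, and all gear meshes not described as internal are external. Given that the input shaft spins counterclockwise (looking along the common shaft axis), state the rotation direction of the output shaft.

counterclockwise

the input shaft → shaft II: external mesh, 1 reversal → CW.
shaft II → shaft III: external mesh, 1 reversal → CCW.
shaft III → shaft IV: driver → idler → driven is 2 external meshes, 2 reversals → CCW.
shaft IV → the output shaft: driver → idler → driven is 2 external meshes, 2 reversals → CCW.
6 reversals in total — an even number — so the output shaft turns the same way as the input shaft.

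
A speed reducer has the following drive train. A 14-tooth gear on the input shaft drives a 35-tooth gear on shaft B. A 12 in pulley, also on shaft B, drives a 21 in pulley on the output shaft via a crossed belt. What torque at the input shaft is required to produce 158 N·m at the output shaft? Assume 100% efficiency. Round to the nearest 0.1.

36.1 N·m

Overall ratio R = 2.5 × 1.75 = 4.375.
Input torque = output torque / R = 158 / 4.375 = 36.114 N·m.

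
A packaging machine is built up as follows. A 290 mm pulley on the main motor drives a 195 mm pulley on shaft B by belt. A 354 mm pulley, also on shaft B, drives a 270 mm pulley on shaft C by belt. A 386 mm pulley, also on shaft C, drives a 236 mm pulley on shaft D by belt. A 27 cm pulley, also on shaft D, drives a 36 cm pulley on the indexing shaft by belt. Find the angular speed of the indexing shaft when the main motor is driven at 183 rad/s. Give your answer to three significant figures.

438 rad/s

belt 195/290 = 0.67241 → 183/0.67241 = 272.15 rad/s
belt 270/354 = 0.76271 → 272.15/0.76271 = 356.82 rad/s
belt 236/386 = 0.6114 → 356.82/0.6114 = 583.62 rad/s
belt 36/27 = 1.3333 → 583.62/1.3333 = 437.71 rad/s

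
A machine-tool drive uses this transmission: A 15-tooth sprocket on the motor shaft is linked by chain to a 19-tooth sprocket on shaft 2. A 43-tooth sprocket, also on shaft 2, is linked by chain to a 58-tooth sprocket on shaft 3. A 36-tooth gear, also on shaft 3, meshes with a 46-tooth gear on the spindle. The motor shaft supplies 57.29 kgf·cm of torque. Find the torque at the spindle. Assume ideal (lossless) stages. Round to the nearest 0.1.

Chain: ratio = 19/15 = 1.2667; torque at shaft 2 = 57.29 × 1.2667 = 72.567 kgf·cm.
Chain: ratio = 58/43 = 1.3488; torque at shaft 3 = 72.567 × 1.3488 = 97.882 kgf·cm.
Gear mesh: ratio = 46/36 = 1.2778; torque at the spindle = 97.882 × 1.2778 = 125.07 kgf·cm.

125.1 kgf·cm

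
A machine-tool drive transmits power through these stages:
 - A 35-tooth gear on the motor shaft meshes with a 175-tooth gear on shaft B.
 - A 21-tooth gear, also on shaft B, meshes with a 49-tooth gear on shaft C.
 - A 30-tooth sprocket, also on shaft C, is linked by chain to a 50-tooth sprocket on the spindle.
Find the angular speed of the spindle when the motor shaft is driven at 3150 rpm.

162 rpm

gear mesh 175/35 = 5 → 3150/5 = 630 rpm
gear mesh 49/21 = 2.3333 → 630/2.3333 = 270 rpm
chain 50/30 = 1.6667 → 270/1.6667 = 162 rpm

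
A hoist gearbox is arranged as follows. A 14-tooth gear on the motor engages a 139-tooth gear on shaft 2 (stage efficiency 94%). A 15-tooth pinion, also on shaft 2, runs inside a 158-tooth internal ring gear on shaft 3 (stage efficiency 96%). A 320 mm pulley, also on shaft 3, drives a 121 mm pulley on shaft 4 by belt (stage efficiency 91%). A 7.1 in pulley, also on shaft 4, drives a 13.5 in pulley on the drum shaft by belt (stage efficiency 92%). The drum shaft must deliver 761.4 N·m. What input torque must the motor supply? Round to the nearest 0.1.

Overall ratio R = 9.9286 × 10.533 × 0.37812 × 1.9014 = 75.191; overall efficiency η = 0.94 × 0.96 × 0.91 × 0.92 = 0.7555.
Input torque = output torque / (R × η) = 761.4 / (75.191 × 0.7555) = 13.404 N·m.

13.4 N·m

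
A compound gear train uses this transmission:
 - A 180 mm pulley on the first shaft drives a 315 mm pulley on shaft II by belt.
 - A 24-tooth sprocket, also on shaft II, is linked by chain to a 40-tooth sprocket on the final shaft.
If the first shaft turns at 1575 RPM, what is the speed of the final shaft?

540 RPM

the first shaft → shaft II (belt, 315/180): 1575 ÷ 1.75 = 900 RPM
shaft II → the final shaft (chain, 40/24): 900 ÷ 1.6667 = 540 RPM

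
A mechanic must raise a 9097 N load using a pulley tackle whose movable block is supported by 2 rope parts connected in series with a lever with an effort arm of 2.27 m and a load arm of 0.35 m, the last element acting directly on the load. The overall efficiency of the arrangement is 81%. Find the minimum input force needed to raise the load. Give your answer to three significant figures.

866 N

Block-and-tackle MA = number of supporting rope parts = 2.
Lever MA = effort arm / load arm = 2.27/0.35 = 6.4857.
Combined ideal MA = 2 × 6.4857 = 12.971.
Actual MA = 12.971 × 0.81 = 10.507.
Effort = load / actual MA = 9097 / 10.507 = 865.82 N.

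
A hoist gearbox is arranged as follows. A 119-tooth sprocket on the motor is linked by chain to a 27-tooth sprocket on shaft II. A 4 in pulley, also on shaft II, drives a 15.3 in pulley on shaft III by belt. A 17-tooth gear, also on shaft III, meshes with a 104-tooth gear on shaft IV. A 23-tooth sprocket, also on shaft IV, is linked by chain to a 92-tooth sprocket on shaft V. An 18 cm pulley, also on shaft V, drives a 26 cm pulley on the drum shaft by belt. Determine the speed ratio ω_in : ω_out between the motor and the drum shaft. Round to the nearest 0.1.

Each stage contributes driven/driver: chain 27/119 = 0.22689, belt 15.3/4 = 3.825, gear mesh 104/17 = 6.1176, chain 92/23 = 4, belt 26/18 = 1.4444.
Overall: 0.22689 × 3.825 × 6.1176 × 4 × 1.4444 = 30.676.

30.7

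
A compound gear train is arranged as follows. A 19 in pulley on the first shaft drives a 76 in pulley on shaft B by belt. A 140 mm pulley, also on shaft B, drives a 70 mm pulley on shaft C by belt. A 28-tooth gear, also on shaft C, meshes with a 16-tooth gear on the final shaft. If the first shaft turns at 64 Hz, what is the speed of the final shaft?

56 Hz

belt 76/19 = 4 → 64/4 = 16 Hz
belt 70/140 = 0.5 → 16/0.5 = 32 Hz
gear mesh 16/28 = 0.57143 → 32/0.57143 = 56 Hz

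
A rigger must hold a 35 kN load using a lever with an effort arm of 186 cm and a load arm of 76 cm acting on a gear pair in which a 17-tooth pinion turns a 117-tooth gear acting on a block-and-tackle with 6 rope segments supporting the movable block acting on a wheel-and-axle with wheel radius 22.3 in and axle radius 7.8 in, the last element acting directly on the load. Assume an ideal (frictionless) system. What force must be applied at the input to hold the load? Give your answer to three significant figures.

0.121 kN

Lever MA = effort arm / load arm = 186/76 = 2.4474.
Gear pair MA = 117/17 = 6.8824.
Block-and-tackle MA = number of supporting rope parts = 6.
Wheel-and-axle MA = R/r = 22.3/7.8 = 2.859.
Combined ideal MA = 2.4474 × 6.8824 × 6 × 2.859 = 288.93.
Effort = load / MA = 35 / 288.93 = 0.12114 kN.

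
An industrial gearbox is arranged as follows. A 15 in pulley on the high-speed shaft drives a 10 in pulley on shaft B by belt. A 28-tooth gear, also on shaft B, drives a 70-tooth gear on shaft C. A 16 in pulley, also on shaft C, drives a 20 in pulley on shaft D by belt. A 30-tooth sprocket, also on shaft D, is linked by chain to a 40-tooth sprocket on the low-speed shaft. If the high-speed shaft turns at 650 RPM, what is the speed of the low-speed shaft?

belt 10/15 = 0.66667 → 650/0.66667 = 975 RPM
gear mesh 70/28 = 2.5 → 975/2.5 = 390 RPM
belt 20/16 = 1.25 → 390/1.25 = 312 RPM
chain 40/30 = 1.3333 → 312/1.3333 = 234 RPM

234 RPM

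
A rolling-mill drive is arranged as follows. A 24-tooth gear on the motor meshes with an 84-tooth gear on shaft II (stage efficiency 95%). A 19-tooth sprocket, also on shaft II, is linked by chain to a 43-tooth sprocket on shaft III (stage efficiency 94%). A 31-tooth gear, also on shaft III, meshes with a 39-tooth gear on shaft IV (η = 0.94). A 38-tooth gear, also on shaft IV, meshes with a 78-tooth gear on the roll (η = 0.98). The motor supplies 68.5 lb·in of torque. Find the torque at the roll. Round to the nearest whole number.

1153 lb·in

After the gear mesh (84/24): 68.5 × 3.5 × 0.95 = 227.76 lb·in
After the chain (43/19): 227.76 × 2.2632 × 0.94 = 484.53 lb·in
After the gear mesh (39/31): 484.53 × 1.2581 × 0.94 = 573 lb·in
After the gear mesh (78/38): 573 × 2.0526 × 0.98 = 1152.6 lb·in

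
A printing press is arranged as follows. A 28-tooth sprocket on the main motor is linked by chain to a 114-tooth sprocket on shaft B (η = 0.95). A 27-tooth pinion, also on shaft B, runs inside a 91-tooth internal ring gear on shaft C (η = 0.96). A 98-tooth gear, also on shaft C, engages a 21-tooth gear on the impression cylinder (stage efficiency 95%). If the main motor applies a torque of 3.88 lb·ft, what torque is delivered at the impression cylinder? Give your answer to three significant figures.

9.88 lb·ft

Chain: ratio = 114/28 = 4.0714; torque at shaft B = 3.88 × 4.0714 × 0.95 = 15.007 lb·ft.
Internal gear: ratio = 91/27 = 3.3704; torque at shaft C = 15.007 × 3.3704 × 0.96 = 48.557 lb·ft.
Gear mesh: ratio = 21/98 = 0.21429; torque at the impression cylinder = 48.557 × 0.21429 × 0.95 = 9.8848 lb·ft.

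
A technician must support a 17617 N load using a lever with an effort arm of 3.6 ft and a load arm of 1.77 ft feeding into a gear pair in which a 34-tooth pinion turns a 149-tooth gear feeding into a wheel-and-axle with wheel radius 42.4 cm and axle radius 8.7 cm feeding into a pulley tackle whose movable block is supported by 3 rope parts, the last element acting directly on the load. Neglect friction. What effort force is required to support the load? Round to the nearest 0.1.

135.2 N

Lever MA = effort arm / load arm = 3.6/1.77 = 2.0339.
Gear pair MA = 149/34 = 4.3824.
Wheel-and-axle MA = R/r = 42.4/8.7 = 4.8736.
Block-and-tackle MA = number of supporting rope parts = 3.
Combined ideal MA = 2.0339 × 4.3824 × 4.8736 × 3 = 130.32.
Effort = load / MA = 17617 / 130.32 = 135.18 N.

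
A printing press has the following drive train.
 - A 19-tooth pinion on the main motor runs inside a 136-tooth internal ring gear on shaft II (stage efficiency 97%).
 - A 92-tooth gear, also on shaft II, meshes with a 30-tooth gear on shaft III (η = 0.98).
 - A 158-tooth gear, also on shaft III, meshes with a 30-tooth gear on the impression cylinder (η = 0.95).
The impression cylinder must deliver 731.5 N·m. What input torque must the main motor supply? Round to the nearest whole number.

1828 N·m

Overall ratio R = 7.1579 × 0.32609 × 0.18987 = 0.44318; overall efficiency η = 0.97 × 0.98 × 0.95 = 0.9031.
Input torque = output torque / (R × η) = 731.5 / (0.44318 × 0.9031) = 1827.7 N·m.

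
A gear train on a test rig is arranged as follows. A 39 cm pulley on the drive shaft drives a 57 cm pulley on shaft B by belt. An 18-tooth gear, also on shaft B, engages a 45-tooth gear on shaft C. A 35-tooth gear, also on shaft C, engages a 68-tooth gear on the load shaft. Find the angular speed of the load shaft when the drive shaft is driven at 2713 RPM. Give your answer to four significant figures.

belt 57/39 = 1.4615 → 2713/1.4615 = 1856.3 RPM
gear mesh 45/18 = 2.5 → 1856.3/2.5 = 742.51 RPM
gear mesh 68/35 = 1.9429 → 742.51/1.9429 = 382.17 RPM

382.2 RPM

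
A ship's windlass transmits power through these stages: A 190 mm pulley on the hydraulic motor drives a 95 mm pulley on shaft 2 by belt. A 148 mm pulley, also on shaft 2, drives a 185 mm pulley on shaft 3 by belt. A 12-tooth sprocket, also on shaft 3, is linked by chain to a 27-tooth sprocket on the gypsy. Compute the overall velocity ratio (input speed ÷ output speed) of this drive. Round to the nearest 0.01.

1.41

Each stage contributes driven/driver: belt 95/190 = 0.5, belt 185/148 = 1.25, chain 27/12 = 2.25.
Overall: 0.5 × 1.25 × 2.25 = 1.4062.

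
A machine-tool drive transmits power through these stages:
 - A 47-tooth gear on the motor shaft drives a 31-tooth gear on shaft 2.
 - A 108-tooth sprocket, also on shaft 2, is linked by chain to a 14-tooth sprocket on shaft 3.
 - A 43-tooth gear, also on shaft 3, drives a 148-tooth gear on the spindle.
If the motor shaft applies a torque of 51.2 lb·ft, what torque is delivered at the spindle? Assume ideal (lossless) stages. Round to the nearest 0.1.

After the gear mesh (31/47): 51.2 × 0.65957 = 33.77 lb·ft
After the chain (14/108): 33.77 × 0.12963 = 4.3776 lb·ft
After the gear mesh (148/43): 4.3776 × 3.4419 = 15.067 lb·ft

15.1 lb·ft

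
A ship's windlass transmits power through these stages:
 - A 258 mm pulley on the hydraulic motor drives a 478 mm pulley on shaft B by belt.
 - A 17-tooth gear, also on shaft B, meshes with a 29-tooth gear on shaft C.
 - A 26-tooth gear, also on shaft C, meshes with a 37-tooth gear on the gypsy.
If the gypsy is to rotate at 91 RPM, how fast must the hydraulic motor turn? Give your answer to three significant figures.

409 RPM

Overall ratio R = 1.8527 × 1.7059 × 1.4231 = 4.4976.
Required input speed = output speed × R = 91 × 4.4976 = 409.29 RPM.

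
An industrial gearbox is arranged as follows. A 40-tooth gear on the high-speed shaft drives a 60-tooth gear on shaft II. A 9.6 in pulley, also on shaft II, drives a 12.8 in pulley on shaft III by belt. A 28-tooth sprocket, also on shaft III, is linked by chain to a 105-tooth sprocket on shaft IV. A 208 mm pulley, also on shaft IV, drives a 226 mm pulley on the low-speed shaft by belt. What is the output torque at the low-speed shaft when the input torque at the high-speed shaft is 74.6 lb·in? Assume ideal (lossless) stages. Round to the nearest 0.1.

607.9 lb·in

After the gear mesh (60/40): 74.6 × 1.5 = 111.9 lb·in
After the belt (12.8/9.6): 111.9 × 1.3333 = 149.2 lb·in
After the chain (105/28): 149.2 × 3.75 = 559.5 lb·in
After the belt (226/208): 559.5 × 1.0865 = 607.92 lb·in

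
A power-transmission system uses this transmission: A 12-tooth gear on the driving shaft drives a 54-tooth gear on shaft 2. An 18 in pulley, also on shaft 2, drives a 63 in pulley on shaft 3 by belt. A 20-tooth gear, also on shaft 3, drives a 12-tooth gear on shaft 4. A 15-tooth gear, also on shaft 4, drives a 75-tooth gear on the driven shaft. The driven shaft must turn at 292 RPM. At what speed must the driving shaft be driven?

13797 RPM

Overall ratio R = 4.5 × 3.5 × 0.6 × 5 = 47.25.
Required input speed = output speed × R = 292 × 47.25 = 13797 RPM.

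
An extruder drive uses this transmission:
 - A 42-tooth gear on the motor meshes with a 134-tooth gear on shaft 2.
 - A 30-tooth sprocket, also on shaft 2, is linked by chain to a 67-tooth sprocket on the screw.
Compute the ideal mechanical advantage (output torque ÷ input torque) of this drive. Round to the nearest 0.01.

7.13

Each stage contributes driven/driver: gear mesh 134/42 = 3.1905, chain 67/30 = 2.2333.
Overall: 3.1905 × 2.2333 = 7.1254.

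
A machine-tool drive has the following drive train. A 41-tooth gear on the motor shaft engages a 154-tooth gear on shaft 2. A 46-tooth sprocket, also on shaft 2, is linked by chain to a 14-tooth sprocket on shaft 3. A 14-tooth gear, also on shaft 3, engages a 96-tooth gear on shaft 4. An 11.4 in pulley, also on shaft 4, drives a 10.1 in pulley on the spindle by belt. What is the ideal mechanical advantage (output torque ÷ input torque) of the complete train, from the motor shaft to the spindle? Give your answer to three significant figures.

6.94

Each stage contributes driven/driver: gear mesh 154/41 = 3.7561, chain 14/46 = 0.30435, gear mesh 96/14 = 6.8571, belt 10.1/11.4 = 0.88596.
Overall: 3.7561 × 0.30435 × 6.8571 × 0.88596 = 6.9449.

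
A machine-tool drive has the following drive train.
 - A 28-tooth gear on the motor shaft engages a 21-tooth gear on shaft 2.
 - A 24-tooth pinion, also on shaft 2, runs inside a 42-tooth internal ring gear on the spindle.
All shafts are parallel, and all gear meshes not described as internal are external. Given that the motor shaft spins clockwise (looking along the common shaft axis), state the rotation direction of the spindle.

the motor shaft → shaft 2: external mesh, 1 reversal → CCW.
shaft 2 → the spindle: internal mesh, same direction → CCW.
1 reversal in total — an odd number — so the spindle turns opposite to the motor shaft.

counterclockwise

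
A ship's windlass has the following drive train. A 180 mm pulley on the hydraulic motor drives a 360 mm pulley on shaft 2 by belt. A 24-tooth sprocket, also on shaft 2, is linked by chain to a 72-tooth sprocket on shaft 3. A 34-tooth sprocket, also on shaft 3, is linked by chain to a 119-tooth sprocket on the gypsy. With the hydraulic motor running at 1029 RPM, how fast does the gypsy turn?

the hydraulic motor → shaft 2 (belt, 360/180): 1029 ÷ 2 = 514.5 RPM
shaft 2 → shaft 3 (chain, 72/24): 514.5 ÷ 3 = 171.5 RPM
shaft 3 → the gypsy (chain, 119/34): 171.5 ÷ 3.5 = 49 RPM

49 RPM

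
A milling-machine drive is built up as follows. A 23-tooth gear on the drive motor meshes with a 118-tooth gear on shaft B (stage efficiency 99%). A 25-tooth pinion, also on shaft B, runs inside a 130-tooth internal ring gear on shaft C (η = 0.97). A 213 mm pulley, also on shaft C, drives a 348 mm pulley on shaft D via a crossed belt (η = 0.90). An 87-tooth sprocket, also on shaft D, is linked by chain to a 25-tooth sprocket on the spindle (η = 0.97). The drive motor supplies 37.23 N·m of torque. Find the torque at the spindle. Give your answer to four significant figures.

390.9 N·m

After the gear mesh (118/23): 37.23 × 5.1304 × 0.99 = 189.1 N·m
After the internal gear (130/25): 189.1 × 5.2 × 0.97 = 953.8 N·m
After the belt (348/213): 953.8 × 1.6338 × 0.90 = 1402.5 N·m
After the chain (25/87): 1402.5 × 0.28736 × 0.97 = 390.92 N·m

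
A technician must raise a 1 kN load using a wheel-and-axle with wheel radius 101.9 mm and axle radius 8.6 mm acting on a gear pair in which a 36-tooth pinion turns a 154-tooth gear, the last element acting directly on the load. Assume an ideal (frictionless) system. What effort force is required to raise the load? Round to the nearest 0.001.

Wheel-and-axle MA = R/r = 101.9/8.6 = 11.849.
Gear pair MA = 154/36 = 4.2778.
Combined ideal MA = 11.849 × 4.2778 = 50.687.
Effort = load / MA = 1 / 50.687 = 0.019729 kN.

0.020 kN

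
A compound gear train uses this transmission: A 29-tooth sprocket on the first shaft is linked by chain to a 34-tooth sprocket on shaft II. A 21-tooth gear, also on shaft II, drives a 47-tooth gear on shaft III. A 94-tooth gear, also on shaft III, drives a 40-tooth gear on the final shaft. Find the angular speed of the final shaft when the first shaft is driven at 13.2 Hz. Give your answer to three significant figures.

11.8 Hz

chain 34/29 = 1.1724 → 13.2/1.1724 = 11.259 Hz
gear mesh 47/21 = 2.2381 → 11.259/2.2381 = 5.0305 Hz
gear mesh 40/94 = 0.42553 → 5.0305/0.42553 = 11.822 Hz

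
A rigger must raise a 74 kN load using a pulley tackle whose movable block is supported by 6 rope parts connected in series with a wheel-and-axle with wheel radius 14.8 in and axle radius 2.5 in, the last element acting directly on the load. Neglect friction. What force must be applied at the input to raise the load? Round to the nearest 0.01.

Block-and-tackle MA = number of supporting rope parts = 6.
Wheel-and-axle MA = R/r = 14.8/2.5 = 5.92.
Combined ideal MA = 6 × 5.92 = 35.52.
Effort = load / MA = 74 / 35.52 = 2.0833 kN.

2.08 kN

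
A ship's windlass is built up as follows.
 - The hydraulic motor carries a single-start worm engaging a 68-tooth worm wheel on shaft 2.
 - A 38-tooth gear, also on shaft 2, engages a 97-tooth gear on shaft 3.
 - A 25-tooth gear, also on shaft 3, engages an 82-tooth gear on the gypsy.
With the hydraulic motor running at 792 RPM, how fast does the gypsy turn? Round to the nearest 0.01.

the hydraulic motor → shaft 2 (worm, 68/1): 792 ÷ 68 = 11.647 RPM
shaft 2 → shaft 3 (gear mesh, 97/38): 11.647 ÷ 2.5526 = 4.5628 RPM
shaft 3 → the gypsy (gear mesh, 82/25): 4.5628 ÷ 3.28 = 1.3911 RPM

1.39 RPM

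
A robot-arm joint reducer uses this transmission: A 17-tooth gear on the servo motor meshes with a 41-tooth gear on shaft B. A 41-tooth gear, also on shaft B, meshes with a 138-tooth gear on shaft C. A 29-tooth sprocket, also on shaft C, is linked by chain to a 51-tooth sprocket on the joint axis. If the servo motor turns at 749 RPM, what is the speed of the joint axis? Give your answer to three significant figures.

52.5 RPM

Gear mesh: ratio = 41/17 = 2.4118, so shaft B turns at 749 / 2.4118 = 310.56 RPM.
Gear mesh: ratio = 138/41 = 3.3659, so shaft C turns at 310.56 / 3.3659 = 92.268 RPM.
Chain: ratio = 51/29 = 1.7586, so the joint axis turns at 92.268 / 1.7586 = 52.466 RPM.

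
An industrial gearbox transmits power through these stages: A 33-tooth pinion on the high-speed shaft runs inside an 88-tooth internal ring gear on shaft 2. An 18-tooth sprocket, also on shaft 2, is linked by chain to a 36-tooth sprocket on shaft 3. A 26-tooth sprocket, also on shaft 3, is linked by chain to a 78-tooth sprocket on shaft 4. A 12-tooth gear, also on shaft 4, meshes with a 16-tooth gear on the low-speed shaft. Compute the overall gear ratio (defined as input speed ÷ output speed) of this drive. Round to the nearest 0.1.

21.3

Each stage contributes driven/driver: internal gear 88/33 = 2.6667, chain 36/18 = 2, chain 78/26 = 3, gear mesh 16/12 = 1.3333.
Overall: 2.6667 × 2 × 3 × 1.3333 = 21.333.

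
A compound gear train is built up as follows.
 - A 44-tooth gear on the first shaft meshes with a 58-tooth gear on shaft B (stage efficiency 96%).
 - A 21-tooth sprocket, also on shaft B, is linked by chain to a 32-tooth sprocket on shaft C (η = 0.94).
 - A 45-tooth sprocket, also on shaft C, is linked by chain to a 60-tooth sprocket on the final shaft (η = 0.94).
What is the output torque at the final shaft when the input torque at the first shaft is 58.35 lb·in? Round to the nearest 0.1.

gear mesh 58/44 = 1.3182 → τ = 58.35·1.3182·0.96 = 73.839 lb·in
chain 32/21 = 1.5238 → τ = 73.839·1.5238·0.94 = 105.77 lb·in
chain 60/45 = 1.3333 → τ = 105.77·1.3333·0.94 = 132.56 lb·in

132.6 lb·in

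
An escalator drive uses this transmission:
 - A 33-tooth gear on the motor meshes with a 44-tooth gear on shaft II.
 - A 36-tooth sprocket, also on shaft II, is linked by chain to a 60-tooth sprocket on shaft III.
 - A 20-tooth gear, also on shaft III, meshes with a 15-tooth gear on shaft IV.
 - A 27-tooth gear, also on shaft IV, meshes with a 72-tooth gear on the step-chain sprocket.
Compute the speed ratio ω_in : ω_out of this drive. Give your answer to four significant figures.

Each stage contributes driven/driver: gear mesh 44/33 = 1.3333, chain 60/36 = 1.6667, gear mesh 15/20 = 0.75, gear mesh 72/27 = 2.6667.
Overall: 1.3333 × 1.6667 × 0.75 × 2.6667 = 4.4444.

4.444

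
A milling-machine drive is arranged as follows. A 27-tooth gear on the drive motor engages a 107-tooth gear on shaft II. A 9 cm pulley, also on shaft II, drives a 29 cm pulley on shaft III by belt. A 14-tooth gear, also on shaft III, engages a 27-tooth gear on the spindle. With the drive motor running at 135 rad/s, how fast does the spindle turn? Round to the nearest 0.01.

gear mesh 107/27 = 3.963 → 135/3.963 = 34.065 rad/s
belt 29/9 = 3.2222 → 34.065/3.2222 = 10.572 rad/s
gear mesh 27/14 = 1.9286 → 10.572/1.9286 = 5.4818 rad/s

5.48 rad/s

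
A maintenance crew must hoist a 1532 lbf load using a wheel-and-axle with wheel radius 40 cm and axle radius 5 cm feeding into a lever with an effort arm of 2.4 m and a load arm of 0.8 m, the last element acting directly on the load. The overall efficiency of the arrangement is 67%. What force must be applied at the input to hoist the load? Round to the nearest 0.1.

95.3 lbf

Wheel-and-axle MA = R/r = 40/5 = 8.
Lever MA = effort arm / load arm = 2.4/0.8 = 3.
Combined ideal MA = 8 × 3 = 24.
Actual MA = 24 × 0.67 = 16.08.
Effort = load / actual MA = 1532 / 16.08 = 95.274 lbf.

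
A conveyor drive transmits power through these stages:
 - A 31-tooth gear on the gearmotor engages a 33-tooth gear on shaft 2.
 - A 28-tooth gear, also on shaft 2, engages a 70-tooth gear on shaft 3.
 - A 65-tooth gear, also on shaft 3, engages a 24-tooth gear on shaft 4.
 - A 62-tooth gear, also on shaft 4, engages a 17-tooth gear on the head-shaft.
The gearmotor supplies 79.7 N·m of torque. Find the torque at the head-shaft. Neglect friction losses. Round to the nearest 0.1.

gear mesh 33/31 = 1.0645 → τ = 79.7·1.0645 = 84.842 N·m
gear mesh 70/28 = 2.5 → τ = 84.842·2.5 = 212.1 N·m
gear mesh 24/65 = 0.36923 → τ = 212.1·0.36923 = 78.316 N·m
gear mesh 17/62 = 0.27419 → τ = 78.316·0.27419 = 21.474 N·m

21.5 N·m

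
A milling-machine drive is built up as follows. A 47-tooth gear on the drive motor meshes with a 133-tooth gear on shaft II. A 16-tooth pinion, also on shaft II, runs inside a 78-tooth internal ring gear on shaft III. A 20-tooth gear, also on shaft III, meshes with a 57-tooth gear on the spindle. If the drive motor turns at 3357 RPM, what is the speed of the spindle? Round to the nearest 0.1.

85.4 RPM

the drive motor → shaft II (gear mesh, 133/47): 3357 ÷ 2.8298 = 1186.3 RPM
shaft II → shaft III (internal gear, 78/16): 1186.3 ÷ 4.875 = 243.35 RPM
shaft III → the spindle (gear mesh, 57/20): 243.35 ÷ 2.85 = 85.384 RPM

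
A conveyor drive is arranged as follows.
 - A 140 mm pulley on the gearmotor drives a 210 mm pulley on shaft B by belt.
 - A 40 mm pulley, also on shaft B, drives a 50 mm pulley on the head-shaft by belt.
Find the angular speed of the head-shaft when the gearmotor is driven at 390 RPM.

the gearmotor → shaft B (belt, 210/140): 390 ÷ 1.5 = 260 RPM
shaft B → the head-shaft (belt, 50/40): 260 ÷ 1.25 = 208 RPM

208 RPM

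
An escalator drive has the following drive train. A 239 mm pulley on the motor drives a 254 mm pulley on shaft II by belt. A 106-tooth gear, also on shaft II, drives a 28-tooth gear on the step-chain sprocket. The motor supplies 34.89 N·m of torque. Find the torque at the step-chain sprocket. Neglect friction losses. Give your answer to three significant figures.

9.79 N·m

Belt: ratio = 254/239 = 1.0628; torque at shaft II = 34.89 × 1.0628 = 37.08 N·m.
Gear mesh: ratio = 28/106 = 0.26415; torque at the step-chain sprocket = 37.08 × 0.26415 = 9.7947 N·m.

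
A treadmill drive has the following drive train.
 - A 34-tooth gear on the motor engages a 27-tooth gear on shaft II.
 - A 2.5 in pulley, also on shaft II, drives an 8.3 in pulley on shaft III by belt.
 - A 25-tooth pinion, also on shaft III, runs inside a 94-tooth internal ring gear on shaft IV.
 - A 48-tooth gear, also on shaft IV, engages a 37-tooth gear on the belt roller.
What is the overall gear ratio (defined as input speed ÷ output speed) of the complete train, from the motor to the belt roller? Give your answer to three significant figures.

Each stage contributes driven/driver: gear mesh 27/34 = 0.79412, belt 8.3/2.5 = 3.32, internal gear 94/25 = 3.76, gear mesh 37/48 = 0.77083.
Overall: 0.79412 × 3.32 × 3.76 × 0.77083 = 7.6414.

7.64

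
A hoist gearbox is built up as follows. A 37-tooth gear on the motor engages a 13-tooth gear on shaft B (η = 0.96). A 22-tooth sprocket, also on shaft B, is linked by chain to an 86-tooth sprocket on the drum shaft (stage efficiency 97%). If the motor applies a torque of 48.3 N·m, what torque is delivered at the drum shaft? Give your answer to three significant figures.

gear mesh 13/37 = 0.35135 → τ = 48.3·0.35135·0.96 = 16.291 N·m
chain 86/22 = 3.9091 → τ = 16.291·3.9091·0.97 = 61.774 N·m

61.8 N·m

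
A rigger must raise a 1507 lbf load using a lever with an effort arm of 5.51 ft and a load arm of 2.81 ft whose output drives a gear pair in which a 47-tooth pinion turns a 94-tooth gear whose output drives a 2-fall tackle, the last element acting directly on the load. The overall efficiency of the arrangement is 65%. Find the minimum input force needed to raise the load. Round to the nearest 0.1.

Lever MA = effort arm / load arm = 5.51/2.81 = 1.9609.
Gear pair MA = 94/47 = 2.
Block-and-tackle MA = number of supporting rope parts = 2.
Combined ideal MA = 1.9609 × 2 × 2 = 7.8434.
Actual MA = 7.8434 × 0.65 = 5.0982.
Effort = load / actual MA = 1507 / 5.0982 = 295.59 lbf.

295.6 lbf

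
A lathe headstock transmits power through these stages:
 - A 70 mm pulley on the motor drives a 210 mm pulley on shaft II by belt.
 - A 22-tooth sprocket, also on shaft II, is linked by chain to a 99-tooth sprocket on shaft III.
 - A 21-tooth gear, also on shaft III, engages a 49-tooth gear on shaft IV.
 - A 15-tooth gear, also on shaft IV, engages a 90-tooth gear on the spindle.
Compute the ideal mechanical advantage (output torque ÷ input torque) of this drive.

Each stage contributes driven/driver: belt 210/70 = 3, chain 99/22 = 4.5, gear mesh 49/21 = 2.3333, gear mesh 90/15 = 6.
Overall: 3 × 4.5 × 2.3333 × 6 = 189.

189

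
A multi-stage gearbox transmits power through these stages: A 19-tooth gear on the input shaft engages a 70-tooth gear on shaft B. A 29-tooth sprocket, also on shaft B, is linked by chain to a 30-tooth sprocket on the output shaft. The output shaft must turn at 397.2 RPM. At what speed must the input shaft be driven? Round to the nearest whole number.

Overall ratio R = 3.6842 × 1.0345 = 3.8113.
Required input speed = output speed × R = 397.2 × 3.8113 = 1513.8 RPM.

1514 RPM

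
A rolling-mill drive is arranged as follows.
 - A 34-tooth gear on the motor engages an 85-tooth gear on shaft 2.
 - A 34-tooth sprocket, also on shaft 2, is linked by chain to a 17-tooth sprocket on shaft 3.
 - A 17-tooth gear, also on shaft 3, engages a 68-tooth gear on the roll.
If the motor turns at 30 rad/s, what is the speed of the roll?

Gear mesh: ratio = 85/34 = 2.5, so shaft 2 turns at 30 / 2.5 = 12 rad/s.
Chain: ratio = 17/34 = 0.5, so shaft 3 turns at 12 / 0.5 = 24 rad/s.
Gear mesh: ratio = 68/17 = 4, so the roll turns at 24 / 4 = 6 rad/s.

6 rad/s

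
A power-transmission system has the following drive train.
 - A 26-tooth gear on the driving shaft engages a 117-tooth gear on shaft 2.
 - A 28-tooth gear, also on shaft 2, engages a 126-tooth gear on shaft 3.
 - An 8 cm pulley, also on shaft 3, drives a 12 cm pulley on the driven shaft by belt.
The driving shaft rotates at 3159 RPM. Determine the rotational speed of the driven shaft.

gear mesh 117/26 = 4.5 → 3159/4.5 = 702 RPM
gear mesh 126/28 = 4.5 → 702/4.5 = 156 RPM
belt 12/8 = 1.5 → 156/1.5 = 104 RPM

104 RPM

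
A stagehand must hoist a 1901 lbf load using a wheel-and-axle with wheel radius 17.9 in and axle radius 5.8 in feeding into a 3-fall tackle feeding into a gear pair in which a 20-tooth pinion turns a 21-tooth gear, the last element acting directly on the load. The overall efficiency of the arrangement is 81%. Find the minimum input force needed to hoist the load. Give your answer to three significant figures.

241 lbf

Wheel-and-axle MA = R/r = 17.9/5.8 = 3.0862.
Block-and-tackle MA = number of supporting rope parts = 3.
Gear pair MA = 21/20 = 1.05.
Combined ideal MA = 3.0862 × 3 × 1.05 = 9.7216.
Actual MA = 9.7216 × 0.81 = 7.8745.
Effort = load / actual MA = 1901 / 7.8745 = 241.41 lbf.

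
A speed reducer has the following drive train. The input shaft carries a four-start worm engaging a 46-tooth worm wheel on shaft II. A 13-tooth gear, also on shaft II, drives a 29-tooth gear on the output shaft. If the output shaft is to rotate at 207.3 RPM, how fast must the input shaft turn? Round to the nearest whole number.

Overall ratio R = 11.5 × 2.2308 = 25.654.
Required input speed = output speed × R = 207.3 × 25.654 = 5318 RPM.

5318 RPM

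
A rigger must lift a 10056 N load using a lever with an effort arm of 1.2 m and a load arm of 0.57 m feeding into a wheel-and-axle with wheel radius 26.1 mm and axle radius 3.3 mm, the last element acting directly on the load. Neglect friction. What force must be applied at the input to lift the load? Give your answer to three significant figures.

604 N

Lever MA = effort arm / load arm = 1.2/0.57 = 2.1053.
Wheel-and-axle MA = R/r = 26.1/3.3 = 7.9091.
Combined ideal MA = 2.1053 × 7.9091 = 16.651.
Effort = load / MA = 10056 / 16.651 = 603.94 N.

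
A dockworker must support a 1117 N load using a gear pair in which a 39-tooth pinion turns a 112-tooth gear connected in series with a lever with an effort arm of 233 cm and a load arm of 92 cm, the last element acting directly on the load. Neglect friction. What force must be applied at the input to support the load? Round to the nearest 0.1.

153.6 N

Gear pair MA = 112/39 = 2.8718.
Lever MA = effort arm / load arm = 233/92 = 2.5326.
Combined ideal MA = 2.8718 × 2.5326 = 7.2731.
Effort = load / MA = 1117 / 7.2731 = 153.58 N.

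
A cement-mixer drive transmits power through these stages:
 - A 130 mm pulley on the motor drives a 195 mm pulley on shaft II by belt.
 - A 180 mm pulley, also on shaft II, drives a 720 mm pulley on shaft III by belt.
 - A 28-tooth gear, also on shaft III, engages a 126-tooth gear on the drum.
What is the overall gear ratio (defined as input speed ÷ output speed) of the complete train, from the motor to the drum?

Each stage contributes driven/driver: belt 195/130 = 1.5, belt 720/180 = 4, gear mesh 126/28 = 4.5.
Overall: 1.5 × 4 × 4.5 = 27.

27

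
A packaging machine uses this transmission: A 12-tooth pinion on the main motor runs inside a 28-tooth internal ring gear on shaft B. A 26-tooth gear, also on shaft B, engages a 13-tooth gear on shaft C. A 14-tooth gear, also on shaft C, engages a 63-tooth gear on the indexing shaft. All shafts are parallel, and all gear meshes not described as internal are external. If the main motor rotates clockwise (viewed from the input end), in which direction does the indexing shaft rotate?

clockwise

the main motor → shaft B: internal mesh, same direction → CW.
shaft B → shaft C: external mesh, 1 reversal → CCW.
shaft C → the indexing shaft: external mesh, 1 reversal → CW.
2 reversals in total — an even number — so the indexing shaft turns the same way as the main motor.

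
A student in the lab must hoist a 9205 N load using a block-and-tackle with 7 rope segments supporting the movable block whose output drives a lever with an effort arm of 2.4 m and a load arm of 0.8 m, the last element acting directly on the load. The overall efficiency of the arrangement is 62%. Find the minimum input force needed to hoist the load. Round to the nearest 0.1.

Block-and-tackle MA = number of supporting rope parts = 7.
Lever MA = effort arm / load arm = 2.4/0.8 = 3.
Combined ideal MA = 7 × 3 = 21.
Actual MA = 21 × 0.62 = 13.02.
Effort = load / actual MA = 9205 / 13.02 = 706.99 N.

707.0 N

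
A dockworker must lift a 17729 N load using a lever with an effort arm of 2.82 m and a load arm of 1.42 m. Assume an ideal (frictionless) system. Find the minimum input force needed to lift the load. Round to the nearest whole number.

8927 N

Lever MA = effort arm / load arm = 2.82/1.42 = 1.9859.
Effort = load / MA = 17729 / 1.9859 = 8927.4 N.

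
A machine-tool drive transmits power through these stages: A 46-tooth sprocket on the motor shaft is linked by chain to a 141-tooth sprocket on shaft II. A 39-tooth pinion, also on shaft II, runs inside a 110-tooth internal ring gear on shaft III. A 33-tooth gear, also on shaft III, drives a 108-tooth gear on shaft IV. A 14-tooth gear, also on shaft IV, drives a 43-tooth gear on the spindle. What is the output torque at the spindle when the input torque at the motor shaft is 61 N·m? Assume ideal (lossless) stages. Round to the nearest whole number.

5301 N·m

After the chain (141/46): 61 × 3.0652 = 186.98 N·m
After the internal gear (110/39): 186.98 × 2.8205 = 527.37 N·m
After the gear mesh (108/33): 527.37 × 3.2727 = 1726 N·m
After the gear mesh (43/14): 1726 × 3.0714 = 5301.1 N·m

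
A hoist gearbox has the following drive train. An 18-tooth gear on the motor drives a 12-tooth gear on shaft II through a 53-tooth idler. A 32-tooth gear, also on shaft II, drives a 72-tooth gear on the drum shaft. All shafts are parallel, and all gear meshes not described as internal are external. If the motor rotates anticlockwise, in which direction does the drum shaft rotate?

the motor → shaft II: driver → idler → driven is 2 external meshes, 2 reversals → CCW.
shaft II → the drum shaft: external mesh, 1 reversal → CW.
3 reversals in total — an odd number — so the drum shaft turns opposite to the motor.

clockwise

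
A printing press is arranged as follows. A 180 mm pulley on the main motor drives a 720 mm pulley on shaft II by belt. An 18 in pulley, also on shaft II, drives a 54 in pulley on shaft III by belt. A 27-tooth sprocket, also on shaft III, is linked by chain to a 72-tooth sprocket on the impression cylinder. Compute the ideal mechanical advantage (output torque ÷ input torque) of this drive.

32

Each stage contributes driven/driver: belt 720/180 = 4, belt 54/18 = 3, chain 72/27 = 2.6667.
Overall: 4 × 3 × 2.6667 = 32.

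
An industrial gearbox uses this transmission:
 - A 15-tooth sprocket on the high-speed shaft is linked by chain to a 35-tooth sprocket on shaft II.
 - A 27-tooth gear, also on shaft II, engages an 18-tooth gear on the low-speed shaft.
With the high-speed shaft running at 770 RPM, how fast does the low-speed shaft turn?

495 RPM

Chain: ratio = 35/15 = 2.3333, so shaft II turns at 770 / 2.3333 = 330 RPM.
Gear mesh: ratio = 18/27 = 0.66667, so the low-speed shaft turns at 330 / 0.66667 = 495 RPM.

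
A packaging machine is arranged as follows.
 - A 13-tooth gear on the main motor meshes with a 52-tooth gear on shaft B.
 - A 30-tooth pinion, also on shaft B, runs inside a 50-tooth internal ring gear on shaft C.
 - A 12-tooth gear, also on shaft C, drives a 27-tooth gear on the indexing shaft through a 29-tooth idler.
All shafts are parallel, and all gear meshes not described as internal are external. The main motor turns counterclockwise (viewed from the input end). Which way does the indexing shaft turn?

the main motor → shaft B: external mesh, 1 reversal → CW.
shaft B → shaft C: internal mesh, same direction → CW.
shaft C → the indexing shaft: driver → idler → driven is 2 external meshes, 2 reversals → CW.
3 reversals in total — an odd number — so the indexing shaft turns opposite to the main motor.

clockwise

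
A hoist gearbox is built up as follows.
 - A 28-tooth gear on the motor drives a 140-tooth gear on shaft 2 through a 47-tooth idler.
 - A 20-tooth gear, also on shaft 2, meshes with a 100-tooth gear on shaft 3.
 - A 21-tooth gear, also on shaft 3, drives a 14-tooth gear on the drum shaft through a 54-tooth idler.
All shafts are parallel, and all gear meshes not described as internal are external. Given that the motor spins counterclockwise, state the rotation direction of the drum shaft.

clockwise

the motor → shaft 2: driver → idler → driven is 2 external meshes, 2 reversals → CCW.
shaft 2 → shaft 3: external mesh, 1 reversal → CW.
shaft 3 → the drum shaft: driver → idler → driven is 2 external meshes, 2 reversals → CW.
5 reversals in total — an odd number — so the drum shaft turns opposite to the motor.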